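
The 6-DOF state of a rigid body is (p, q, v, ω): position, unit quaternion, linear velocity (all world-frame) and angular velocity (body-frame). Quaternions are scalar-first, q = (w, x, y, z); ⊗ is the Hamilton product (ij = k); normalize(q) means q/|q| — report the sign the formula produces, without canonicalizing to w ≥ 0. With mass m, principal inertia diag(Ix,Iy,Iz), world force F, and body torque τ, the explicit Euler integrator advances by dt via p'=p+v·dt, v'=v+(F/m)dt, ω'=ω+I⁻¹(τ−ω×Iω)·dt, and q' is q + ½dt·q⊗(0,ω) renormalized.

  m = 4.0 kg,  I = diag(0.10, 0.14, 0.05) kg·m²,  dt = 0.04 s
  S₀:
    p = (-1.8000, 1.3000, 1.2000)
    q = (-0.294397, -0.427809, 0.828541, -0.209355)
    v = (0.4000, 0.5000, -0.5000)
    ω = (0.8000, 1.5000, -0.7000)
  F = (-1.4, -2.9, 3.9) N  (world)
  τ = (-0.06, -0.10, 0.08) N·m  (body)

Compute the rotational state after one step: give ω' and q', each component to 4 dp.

ω' = (0.7382, 1.4794, -0.6744)
q' = (-0.3151, -0.4375, 0.8098, -0.2312)

ω×(Iω) gyroscopic = (0.0945, -0.0280, 0.0480)
α = I⁻¹(τ − ω×Iω) = (-1.5450, -0.5143, 0.6400)
ω' = ω + α·dt = (0.7382, 1.4794, -0.6744)
Hamilton product q⊗(0,ω) = (-1.0471128, -0.5014638, -0.9085458, -1.0984684)
updated quaternion q' = (-0.3151, -0.4375, 0.8098, -0.2312)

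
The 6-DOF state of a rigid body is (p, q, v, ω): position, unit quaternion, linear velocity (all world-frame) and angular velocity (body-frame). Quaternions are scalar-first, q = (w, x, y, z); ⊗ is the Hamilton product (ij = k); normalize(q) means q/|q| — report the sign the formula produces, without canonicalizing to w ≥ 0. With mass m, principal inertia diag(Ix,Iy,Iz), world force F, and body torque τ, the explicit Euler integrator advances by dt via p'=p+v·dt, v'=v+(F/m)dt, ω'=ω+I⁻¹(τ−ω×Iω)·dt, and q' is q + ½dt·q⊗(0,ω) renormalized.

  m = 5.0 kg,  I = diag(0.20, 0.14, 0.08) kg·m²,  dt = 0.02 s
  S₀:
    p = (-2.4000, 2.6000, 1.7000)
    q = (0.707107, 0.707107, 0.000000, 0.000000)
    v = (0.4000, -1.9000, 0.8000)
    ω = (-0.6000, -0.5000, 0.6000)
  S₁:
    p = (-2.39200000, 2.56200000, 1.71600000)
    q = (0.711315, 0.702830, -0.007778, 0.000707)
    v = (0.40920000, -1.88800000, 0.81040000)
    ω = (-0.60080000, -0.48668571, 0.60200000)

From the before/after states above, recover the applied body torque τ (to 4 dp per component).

τ = (0.0100, 0.0500, -0.0100)

ω₁ − ω₀ = (-0.00080000, 0.01331429, 0.00200000)
precession coupling = (0.0180, -0.0432, -0.0180)
applied torque τ = (0.0100, 0.0500, -0.0100)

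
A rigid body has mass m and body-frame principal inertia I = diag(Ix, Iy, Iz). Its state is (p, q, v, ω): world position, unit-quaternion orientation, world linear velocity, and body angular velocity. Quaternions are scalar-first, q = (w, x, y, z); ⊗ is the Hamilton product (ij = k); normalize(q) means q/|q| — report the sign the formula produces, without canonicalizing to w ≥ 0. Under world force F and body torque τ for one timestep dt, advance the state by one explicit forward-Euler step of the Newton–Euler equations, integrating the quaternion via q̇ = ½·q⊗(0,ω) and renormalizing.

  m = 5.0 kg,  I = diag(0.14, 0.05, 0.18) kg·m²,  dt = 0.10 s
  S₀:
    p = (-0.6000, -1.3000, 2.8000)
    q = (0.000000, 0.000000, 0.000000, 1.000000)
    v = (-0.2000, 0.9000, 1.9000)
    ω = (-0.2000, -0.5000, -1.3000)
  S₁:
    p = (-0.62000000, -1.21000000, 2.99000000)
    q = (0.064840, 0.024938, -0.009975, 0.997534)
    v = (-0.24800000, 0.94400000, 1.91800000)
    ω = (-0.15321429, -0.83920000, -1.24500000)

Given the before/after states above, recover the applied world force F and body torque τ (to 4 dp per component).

velocity change Δv = (-0.04800000, 0.04400000, 0.01800000)
F = m·Δv/dt = (-2.4000, 2.2000, 0.9000)
ω₁ − ω₀ = (0.04678571, -0.33920000, 0.05500000)
gyro term ω₀×Iω₀ = (0.0845, -0.0104, -0.0090)
applied torque τ = (0.1500, -0.1800, 0.0900)

F = (-2.4000, 2.2000, 0.9000)
τ = (0.1500, -0.1800, 0.0900)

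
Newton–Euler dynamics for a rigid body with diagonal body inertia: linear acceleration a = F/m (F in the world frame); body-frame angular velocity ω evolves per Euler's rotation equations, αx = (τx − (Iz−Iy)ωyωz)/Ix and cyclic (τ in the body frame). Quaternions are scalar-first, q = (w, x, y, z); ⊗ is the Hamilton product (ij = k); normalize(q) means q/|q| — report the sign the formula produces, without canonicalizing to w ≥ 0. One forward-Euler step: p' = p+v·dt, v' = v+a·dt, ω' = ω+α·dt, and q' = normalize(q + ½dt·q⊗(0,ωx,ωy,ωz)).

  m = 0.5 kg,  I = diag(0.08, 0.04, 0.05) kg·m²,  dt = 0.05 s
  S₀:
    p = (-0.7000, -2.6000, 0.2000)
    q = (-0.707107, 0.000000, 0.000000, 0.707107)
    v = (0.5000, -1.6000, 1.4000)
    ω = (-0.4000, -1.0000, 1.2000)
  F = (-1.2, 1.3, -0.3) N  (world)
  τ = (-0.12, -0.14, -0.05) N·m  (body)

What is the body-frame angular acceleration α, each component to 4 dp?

α = (-1.3500, -3.1400, -0.6800)

gyro term ω×Iω = (-0.0120, -0.0144, -0.0160)
(τ − ω×Iω)/I = (-1.3500, -3.1400, -0.6800)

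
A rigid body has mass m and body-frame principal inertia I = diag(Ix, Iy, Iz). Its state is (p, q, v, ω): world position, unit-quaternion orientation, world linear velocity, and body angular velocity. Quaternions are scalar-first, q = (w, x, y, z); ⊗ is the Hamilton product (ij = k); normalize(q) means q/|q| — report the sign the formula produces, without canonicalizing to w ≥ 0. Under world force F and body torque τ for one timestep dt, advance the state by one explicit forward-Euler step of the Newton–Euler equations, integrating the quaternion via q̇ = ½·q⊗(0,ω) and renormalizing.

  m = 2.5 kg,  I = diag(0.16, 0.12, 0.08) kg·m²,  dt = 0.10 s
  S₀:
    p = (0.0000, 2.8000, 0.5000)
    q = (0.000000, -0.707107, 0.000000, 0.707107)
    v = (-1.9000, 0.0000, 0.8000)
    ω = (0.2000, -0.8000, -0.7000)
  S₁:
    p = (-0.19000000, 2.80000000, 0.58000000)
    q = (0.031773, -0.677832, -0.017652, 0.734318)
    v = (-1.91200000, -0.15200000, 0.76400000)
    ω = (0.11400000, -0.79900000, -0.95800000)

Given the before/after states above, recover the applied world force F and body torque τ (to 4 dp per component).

v₁ − v₀ = (-0.01200000, -0.15200000, -0.03600000)
F = m·Δv/dt = (-0.3000, -3.8000, -0.9000)
ω₁ − ω₀ = (-0.08600000, 0.00100000, -0.25800000)
ω₀×(Iω₀) = (-0.0224, -0.0112, 0.0064)
applied torque τ = (-0.1600, -0.0100, -0.2000)

F = (-0.3000, -3.8000, -0.9000)
τ = (-0.1600, -0.0100, -0.2000)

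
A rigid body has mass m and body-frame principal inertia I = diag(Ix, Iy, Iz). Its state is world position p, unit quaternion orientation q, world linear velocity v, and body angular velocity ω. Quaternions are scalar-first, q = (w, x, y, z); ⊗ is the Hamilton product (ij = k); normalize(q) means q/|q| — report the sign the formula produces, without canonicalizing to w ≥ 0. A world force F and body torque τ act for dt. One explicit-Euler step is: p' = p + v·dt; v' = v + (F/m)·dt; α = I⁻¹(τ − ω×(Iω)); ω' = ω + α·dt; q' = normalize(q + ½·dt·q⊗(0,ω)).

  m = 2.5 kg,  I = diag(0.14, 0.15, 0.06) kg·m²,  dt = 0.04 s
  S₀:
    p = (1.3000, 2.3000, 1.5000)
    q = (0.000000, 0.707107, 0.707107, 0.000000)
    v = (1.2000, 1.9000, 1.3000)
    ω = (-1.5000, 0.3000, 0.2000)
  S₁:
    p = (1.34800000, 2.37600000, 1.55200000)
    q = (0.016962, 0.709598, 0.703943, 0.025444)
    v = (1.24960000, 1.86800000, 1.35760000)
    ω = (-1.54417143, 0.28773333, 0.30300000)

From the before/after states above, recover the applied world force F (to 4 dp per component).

v₁ − v₀ = (0.04960000, -0.03200000, 0.05760000)
m·(v₁−v₀)/dt = (3.1000, -2.0000, 3.6000)

F = (3.1000, -2.0000, 3.6000)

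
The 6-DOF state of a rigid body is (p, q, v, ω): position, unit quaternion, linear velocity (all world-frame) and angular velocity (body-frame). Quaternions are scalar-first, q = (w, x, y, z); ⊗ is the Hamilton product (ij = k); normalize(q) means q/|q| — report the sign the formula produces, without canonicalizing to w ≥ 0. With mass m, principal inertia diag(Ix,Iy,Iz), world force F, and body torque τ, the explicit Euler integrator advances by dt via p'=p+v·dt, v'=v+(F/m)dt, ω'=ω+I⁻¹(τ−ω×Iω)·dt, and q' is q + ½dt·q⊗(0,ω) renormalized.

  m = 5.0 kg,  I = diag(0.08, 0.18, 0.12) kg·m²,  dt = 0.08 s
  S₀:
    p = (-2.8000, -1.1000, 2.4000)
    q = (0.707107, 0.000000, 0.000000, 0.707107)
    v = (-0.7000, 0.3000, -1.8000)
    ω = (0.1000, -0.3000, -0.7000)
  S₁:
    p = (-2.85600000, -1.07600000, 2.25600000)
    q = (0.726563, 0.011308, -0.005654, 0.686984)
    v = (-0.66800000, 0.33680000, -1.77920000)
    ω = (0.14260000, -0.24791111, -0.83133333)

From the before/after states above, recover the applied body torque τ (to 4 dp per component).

τ = (0.0300, 0.1200, -0.2000)

ω₁ − ω₀ = (0.04260000, 0.05208889, -0.13133333)
ω₀×(Iω₀) = (-0.0126, 0.0028, -0.0030)
I·α + gyro = (0.0300, 0.1200, -0.2000)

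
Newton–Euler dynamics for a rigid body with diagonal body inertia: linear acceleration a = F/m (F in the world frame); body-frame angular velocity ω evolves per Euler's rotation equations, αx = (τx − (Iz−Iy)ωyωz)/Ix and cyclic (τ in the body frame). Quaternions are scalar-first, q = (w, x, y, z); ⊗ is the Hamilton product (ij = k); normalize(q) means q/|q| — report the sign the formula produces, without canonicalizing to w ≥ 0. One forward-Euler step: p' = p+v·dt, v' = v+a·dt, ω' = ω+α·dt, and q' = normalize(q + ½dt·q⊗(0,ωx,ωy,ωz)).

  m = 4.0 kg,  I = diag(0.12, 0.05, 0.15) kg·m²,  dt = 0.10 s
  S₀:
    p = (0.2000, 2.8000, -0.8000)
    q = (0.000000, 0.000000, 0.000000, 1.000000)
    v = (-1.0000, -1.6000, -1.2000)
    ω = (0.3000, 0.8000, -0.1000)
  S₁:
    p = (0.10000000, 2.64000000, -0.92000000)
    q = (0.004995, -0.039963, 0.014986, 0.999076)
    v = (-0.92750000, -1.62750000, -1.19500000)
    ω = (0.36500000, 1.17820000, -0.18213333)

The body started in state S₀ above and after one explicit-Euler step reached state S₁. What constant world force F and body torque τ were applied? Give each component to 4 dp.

F = (2.9000, -1.1000, 0.2000)
τ = (0.0700, 0.1900, -0.1400)

velocity change Δv = (0.07250000, -0.02750000, 0.00500000)
m·(v₁−v₀)/dt = (2.9000, -1.1000, 0.2000)
rate change Δω = (0.06500000, 0.37820000, -0.08213333)
I·α + gyro = (0.0700, 0.1900, -0.1400)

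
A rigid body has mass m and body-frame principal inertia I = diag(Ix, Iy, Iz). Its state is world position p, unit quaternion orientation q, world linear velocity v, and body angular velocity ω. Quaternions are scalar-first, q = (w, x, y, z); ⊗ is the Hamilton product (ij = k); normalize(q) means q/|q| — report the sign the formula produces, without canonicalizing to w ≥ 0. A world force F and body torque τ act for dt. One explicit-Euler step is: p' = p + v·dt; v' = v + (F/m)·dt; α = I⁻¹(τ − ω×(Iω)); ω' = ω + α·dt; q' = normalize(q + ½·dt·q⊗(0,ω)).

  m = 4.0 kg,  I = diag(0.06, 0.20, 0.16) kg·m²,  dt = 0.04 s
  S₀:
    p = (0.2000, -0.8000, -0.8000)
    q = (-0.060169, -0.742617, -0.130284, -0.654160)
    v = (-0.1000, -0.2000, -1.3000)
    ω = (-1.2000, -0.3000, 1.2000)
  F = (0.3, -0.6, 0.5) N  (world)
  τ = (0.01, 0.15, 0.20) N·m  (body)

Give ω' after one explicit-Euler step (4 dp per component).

gyro term ω×Iω = (0.0144, 0.1440, 0.0504)
(τ − ω×Iω)/I = (-0.0733, 0.0300, 0.9350)
new body rate ω' = (-1.2029, -0.2988, 1.2374)

ω' = (-1.2029, -0.2988, 1.2374)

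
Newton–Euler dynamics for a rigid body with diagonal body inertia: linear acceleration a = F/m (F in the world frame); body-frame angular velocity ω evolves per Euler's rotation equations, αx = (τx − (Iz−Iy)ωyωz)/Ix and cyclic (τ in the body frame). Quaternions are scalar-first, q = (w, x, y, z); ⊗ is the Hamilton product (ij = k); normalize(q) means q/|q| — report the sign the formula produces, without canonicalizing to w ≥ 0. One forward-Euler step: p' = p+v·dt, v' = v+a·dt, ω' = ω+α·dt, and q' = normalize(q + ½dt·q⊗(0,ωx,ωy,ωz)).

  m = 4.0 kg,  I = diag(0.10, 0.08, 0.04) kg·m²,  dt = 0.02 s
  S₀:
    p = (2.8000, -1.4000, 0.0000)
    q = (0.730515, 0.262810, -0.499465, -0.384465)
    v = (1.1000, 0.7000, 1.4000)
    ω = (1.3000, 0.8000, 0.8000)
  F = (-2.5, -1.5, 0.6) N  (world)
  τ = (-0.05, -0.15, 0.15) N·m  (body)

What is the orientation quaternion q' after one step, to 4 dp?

2q̇ = q⊗(0,ω) = (0.3654910, 0.8576695, -0.1256405, 1.4439645)
q' = normalize(q + ½dt·q⊗(0,ω)) = (0.7341, 0.2713, -0.5006, -0.3700)

q' = (0.7341, 0.2713, -0.5006, -0.3700)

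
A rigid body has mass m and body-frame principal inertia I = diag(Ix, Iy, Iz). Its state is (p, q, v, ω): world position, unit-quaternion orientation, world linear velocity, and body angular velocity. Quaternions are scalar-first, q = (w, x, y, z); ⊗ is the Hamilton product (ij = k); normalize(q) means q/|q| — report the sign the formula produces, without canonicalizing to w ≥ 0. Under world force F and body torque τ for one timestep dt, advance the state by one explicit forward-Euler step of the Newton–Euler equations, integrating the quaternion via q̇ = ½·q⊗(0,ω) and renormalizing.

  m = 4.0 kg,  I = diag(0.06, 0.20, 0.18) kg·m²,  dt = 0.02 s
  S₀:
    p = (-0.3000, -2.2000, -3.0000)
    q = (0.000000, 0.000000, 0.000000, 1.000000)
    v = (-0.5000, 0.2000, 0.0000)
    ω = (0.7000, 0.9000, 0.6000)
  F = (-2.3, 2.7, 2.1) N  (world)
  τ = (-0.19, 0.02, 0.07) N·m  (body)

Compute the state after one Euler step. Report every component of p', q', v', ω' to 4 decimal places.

p' = (-0.3100, -2.1960, -3.0000)
q' = (-0.0060, -0.0090, 0.0070, 0.9999)
v' = (-0.5115, 0.2135, 0.0105)
ω' = (0.6403, 0.9070, 0.5980)

linear accel F/m = (-0.5750, 0.6750, 0.5250)
p + v·dt = (-0.3100, -2.1960, -3.0000)
v + (F/m)dt = (-0.5115, 0.2135, 0.0105)
gyro term ω×Iω = (-0.0108, -0.0504, 0.0882)
(τ − ω×Iω)/I = (-2.9867, 0.3520, -0.1011)
new body rate ω' = (0.6403, 0.9070, 0.5980)
Hamilton product q⊗(0,ω) = (-0.6000000, -0.9000000, 0.7000000, 0.0000000)
q' = normalize(q + ½dt·q⊗(0,ω)) = (-0.0060, -0.0090, 0.0070, 0.9999)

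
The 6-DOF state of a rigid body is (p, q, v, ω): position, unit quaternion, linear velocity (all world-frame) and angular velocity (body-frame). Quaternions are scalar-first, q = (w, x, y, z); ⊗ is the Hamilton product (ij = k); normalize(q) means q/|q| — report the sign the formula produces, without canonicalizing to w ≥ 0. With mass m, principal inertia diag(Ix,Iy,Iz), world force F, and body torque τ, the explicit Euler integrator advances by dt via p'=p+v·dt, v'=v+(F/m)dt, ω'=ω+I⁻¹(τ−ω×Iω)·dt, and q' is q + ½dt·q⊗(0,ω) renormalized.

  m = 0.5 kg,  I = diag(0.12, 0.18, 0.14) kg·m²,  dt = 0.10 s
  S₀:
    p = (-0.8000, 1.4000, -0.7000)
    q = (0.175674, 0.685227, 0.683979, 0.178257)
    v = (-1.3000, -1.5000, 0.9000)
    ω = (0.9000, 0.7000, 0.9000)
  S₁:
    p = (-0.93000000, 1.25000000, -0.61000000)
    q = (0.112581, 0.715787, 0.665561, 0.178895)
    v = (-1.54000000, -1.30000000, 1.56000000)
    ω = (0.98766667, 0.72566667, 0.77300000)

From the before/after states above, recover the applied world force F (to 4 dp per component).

F = (-1.2000, 1.0000, 3.3000)

v₁ − v₀ = (-0.24000000, 0.20000000, 0.66000000)
applied force F = (-1.2000, 1.0000, 3.3000)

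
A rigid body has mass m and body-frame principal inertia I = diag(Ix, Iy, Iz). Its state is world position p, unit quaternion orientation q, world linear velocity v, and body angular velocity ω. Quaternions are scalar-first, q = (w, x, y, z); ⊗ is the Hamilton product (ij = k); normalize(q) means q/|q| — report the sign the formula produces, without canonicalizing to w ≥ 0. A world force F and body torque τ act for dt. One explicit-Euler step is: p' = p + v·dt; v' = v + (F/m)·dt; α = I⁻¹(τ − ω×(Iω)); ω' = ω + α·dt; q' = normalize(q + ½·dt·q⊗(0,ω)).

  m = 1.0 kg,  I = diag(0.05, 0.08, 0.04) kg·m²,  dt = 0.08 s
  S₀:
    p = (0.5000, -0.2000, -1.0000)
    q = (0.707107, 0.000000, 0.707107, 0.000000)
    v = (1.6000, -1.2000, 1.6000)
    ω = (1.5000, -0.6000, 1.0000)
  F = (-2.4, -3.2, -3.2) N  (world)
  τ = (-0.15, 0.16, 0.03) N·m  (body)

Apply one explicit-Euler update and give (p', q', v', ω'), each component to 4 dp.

p' = p + v·dt = (0.6280, -0.2960, -0.8720)
v' = v + a·dt = (1.4080, -1.4560, 1.3440)
precession coupling ω×(Iω) = (0.0240, 0.0150, -0.0270)
(τ − ω×Iω)/I = (-3.4800, 1.8125, 1.4250)
new body rate ω' = (1.2216, -0.4550, 1.1140)
Hamilton product q⊗(0,ω) = (0.4242642, 1.7677675, -0.4242642, -0.3535535)
q + ½dt·q⊗(0,ω), renormalized = (0.7220, 0.0705, 0.6882, -0.0141)

p' = (0.6280, -0.2960, -0.8720)
q' = (0.7220, 0.0705, 0.6882, -0.0141)
v' = (1.4080, -1.4560, 1.3440)
ω' = (1.2216, -0.4550, 1.1140)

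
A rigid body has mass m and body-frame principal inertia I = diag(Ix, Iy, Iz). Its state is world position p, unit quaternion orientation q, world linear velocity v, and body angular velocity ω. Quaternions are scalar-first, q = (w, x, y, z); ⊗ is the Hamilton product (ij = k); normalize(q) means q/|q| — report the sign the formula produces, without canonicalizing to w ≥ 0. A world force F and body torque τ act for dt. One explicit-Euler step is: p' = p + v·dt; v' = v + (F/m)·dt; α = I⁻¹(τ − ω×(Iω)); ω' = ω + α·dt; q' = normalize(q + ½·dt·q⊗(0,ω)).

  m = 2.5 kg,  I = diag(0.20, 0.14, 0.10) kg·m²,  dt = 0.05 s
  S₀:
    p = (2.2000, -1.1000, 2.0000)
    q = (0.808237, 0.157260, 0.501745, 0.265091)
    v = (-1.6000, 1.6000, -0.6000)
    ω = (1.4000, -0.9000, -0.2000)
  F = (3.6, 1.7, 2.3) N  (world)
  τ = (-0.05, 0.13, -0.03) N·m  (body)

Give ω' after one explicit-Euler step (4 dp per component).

ω' = (1.3893, -0.8436, -0.2528)

gyro term ω×Iω = (-0.0072, -0.0280, 0.0756)
α = I⁻¹(τ − ω×Iω) = (-0.2140, 1.1286, -1.0560)
new body rate ω' = (1.3893, -0.8436, -0.2528)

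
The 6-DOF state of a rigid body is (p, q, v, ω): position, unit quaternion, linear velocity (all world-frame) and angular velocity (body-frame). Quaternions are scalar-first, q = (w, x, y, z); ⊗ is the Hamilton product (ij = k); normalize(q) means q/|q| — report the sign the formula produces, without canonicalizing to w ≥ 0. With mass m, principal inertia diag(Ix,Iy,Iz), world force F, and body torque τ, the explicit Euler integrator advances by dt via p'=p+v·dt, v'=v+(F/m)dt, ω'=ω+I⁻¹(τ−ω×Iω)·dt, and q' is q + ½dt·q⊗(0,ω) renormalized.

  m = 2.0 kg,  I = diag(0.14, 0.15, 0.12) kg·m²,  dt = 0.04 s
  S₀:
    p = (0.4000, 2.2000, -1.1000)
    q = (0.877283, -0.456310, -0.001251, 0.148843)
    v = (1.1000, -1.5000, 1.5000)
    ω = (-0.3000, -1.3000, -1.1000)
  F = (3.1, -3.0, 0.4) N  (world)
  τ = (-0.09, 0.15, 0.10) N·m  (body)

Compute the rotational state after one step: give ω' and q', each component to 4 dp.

ω' = (-0.3135, -1.2618, -1.0680)
q' = (0.8773, -0.4574, -0.0350, 0.1413)

precession coupling ω×(Iω) = (-0.0429, 0.0066, 0.0039)
α = I⁻¹(τ − ω×Iω) = (-0.3364, 0.9560, 0.8008)
ω' = ω + α·dt = (-0.3135, -1.2618, -1.0680)
Hamilton product q⊗(0,ω) = (0.0252080, -0.0683129, -1.6870618, -0.3721836)
q + ½dt·q⊗(0,ω), renormalized = (0.8773, -0.4574, -0.0350, 0.1413)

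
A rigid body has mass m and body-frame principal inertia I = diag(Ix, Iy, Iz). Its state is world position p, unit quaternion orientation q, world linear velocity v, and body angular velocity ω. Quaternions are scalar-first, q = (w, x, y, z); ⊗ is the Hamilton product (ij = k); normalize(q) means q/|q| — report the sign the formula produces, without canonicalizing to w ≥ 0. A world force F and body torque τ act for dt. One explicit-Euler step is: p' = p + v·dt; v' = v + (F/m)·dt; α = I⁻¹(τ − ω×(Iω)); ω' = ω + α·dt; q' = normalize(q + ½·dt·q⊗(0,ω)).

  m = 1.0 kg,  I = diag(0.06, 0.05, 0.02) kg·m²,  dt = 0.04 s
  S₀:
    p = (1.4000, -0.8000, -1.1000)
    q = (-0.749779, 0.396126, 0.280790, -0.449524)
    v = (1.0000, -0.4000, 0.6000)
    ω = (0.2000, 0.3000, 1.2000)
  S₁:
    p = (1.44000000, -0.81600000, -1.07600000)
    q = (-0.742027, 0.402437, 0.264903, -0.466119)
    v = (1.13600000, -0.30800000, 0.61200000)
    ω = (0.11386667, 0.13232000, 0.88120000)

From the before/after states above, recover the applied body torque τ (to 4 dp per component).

rate change Δω = (-0.08613333, -0.16768000, -0.31880000)
I·α + gyro = (-0.1400, -0.2000, -0.1600)

τ = (-0.1400, -0.2000, -0.1600)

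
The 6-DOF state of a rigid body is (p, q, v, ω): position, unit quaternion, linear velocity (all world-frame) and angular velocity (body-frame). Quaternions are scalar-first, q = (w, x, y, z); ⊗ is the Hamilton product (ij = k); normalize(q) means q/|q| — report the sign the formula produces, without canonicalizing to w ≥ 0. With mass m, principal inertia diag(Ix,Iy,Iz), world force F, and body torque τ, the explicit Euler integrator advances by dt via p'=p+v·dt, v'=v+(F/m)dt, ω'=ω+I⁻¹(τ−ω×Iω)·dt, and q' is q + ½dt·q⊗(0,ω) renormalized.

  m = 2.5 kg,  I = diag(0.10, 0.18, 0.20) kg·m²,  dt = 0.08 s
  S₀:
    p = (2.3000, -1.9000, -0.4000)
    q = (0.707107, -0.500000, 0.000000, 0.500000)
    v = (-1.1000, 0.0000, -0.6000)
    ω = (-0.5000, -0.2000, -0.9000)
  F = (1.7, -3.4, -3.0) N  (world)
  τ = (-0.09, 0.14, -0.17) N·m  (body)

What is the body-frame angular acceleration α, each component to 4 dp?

gyro term ω×Iω = (0.0036, -0.0450, 0.0080)
α = I⁻¹(τ − ω×Iω) = (-0.9360, 1.0278, -0.8900)

α = (-0.9360, 1.0278, -0.8900)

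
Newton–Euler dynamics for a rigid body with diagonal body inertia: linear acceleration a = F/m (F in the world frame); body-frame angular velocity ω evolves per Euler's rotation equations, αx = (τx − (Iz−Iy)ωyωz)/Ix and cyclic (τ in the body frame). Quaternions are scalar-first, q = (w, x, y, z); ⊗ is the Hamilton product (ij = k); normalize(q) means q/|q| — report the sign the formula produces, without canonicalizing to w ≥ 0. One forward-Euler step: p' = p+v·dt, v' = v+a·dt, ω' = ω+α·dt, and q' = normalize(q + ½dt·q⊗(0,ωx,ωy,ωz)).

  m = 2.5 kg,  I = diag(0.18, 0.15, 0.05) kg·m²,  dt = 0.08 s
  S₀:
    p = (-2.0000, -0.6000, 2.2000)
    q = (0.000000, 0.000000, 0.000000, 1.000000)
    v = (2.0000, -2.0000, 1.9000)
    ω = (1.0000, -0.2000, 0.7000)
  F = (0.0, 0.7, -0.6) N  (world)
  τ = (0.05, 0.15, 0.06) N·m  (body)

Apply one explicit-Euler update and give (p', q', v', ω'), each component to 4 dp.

a = (0.0000, 0.2800, -0.2400)
p + v·dt = (-1.8400, -0.7600, 2.3520)
v' = v + a·dt = (2.0000, -1.9776, 1.8808)
(τ − ω×Iω)/I = (0.2000, 0.3933, 1.0800)
new body rate ω' = (1.0160, -0.1685, 0.7864)
2q̇ = q⊗(0,ω) = (-0.7000000, 0.2000000, 1.0000000, 0.0000000)
q' = normalize(q + ½dt·q⊗(0,ω)) = (-0.0280, 0.0080, 0.0400, 0.9988)

p' = (-1.8400, -0.7600, 2.3520)
q' = (-0.0280, 0.0080, 0.0400, 0.9988)
v' = (2.0000, -1.9776, 1.8808)
ω' = (1.0160, -0.1685, 0.7864)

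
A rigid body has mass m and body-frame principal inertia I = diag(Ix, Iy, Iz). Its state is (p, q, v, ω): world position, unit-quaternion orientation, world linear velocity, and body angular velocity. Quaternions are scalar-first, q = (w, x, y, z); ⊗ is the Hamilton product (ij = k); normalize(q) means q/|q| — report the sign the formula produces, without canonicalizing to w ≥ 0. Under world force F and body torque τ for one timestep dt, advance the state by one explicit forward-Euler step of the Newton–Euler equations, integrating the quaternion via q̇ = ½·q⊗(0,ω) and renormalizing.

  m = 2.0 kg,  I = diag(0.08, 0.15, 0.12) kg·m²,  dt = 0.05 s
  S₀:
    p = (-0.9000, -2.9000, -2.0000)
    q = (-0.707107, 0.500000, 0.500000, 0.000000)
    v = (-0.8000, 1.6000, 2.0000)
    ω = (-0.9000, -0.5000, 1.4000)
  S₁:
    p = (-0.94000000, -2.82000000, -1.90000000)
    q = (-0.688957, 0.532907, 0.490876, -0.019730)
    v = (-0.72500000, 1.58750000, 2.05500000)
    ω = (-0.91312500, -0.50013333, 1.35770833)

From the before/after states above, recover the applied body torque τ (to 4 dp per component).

τ = (0.0000, 0.0500, -0.0700)

Δω = ω₁−ω₀ = (-0.01312500, -0.00013333, -0.04229167)
ω₀×(Iω₀) = (0.0210, 0.0504, 0.0315)
τ = I·(Δω/dt) + ω₀×(Iω₀) = (0.0000, 0.0500, -0.0700)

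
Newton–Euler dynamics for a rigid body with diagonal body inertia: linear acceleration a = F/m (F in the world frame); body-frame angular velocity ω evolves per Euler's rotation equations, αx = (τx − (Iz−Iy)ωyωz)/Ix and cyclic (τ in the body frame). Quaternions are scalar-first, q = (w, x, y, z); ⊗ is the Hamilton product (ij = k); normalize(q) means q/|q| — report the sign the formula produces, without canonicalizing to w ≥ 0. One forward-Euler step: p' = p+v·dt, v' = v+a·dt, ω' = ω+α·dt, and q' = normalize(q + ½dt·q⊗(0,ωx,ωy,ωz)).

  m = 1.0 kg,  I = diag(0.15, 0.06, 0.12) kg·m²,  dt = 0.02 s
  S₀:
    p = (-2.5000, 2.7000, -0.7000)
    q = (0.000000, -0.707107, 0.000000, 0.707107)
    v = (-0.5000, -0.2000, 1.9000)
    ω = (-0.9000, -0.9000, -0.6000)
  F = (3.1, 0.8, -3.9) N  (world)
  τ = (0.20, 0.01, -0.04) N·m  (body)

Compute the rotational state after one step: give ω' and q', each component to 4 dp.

ω' = (-0.8777, -0.9021, -0.5945)
q' = (-0.0021, -0.7007, -0.0106, 0.7134)

gyro term ω×Iω = (0.0324, 0.0162, -0.0729)
angular accel α = (1.1173, -0.1033, 0.2742)
new body rate ω' = (-0.8777, -0.9021, -0.5945)
Hamilton product q⊗(0,ω) = (-0.2121321, 0.6363963, -1.0606605, 0.6363963)
q' = normalize(q + ½dt·q⊗(0,ω)) = (-0.0021, -0.7007, -0.0106, 0.7134)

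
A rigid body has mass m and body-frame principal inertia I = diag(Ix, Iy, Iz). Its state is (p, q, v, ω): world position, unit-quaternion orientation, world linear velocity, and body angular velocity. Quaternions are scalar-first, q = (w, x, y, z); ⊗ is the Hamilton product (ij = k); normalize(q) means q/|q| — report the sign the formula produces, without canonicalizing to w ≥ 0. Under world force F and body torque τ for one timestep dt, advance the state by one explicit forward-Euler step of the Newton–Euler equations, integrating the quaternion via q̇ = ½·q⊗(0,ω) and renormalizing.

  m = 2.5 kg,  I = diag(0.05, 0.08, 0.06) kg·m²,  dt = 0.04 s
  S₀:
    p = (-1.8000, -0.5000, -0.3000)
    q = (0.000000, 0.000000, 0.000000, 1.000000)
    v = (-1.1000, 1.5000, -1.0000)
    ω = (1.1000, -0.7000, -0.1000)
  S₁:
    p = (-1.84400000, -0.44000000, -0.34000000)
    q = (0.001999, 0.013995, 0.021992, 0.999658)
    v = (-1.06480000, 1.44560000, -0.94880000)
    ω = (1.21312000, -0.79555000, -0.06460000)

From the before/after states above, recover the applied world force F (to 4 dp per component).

F = (2.2000, -3.4000, 3.2000)

velocity change Δv = (0.03520000, -0.05440000, 0.05120000)
F = m·Δv/dt = (2.2000, -3.4000, 3.2000)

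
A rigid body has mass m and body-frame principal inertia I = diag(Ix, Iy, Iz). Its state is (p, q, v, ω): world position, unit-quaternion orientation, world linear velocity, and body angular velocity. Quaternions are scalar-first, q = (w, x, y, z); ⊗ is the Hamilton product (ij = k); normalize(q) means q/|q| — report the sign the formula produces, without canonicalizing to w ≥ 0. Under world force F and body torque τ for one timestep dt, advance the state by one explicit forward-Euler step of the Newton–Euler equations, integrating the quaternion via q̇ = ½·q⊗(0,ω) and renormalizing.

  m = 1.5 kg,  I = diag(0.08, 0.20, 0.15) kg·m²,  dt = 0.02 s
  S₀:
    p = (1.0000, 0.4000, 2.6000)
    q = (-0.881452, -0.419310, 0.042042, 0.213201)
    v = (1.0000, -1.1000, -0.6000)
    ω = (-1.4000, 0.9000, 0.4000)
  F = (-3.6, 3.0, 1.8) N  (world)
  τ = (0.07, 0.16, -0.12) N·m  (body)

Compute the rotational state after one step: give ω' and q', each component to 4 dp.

gyro term ω×Iω = (-0.0180, 0.0392, -0.1512)
(τ − ω×Iω)/I = (1.1000, 0.6040, 0.2080)
ω' = ω + α·dt = (-1.3780, 0.9121, 0.4042)
Hamilton product q⊗(0,ω) = (-0.7101522, 1.0589687, -0.9240642, -0.6711010)
updated quaternion q' = (-0.8884, -0.4087, 0.0328, 0.2065)

ω' = (-1.3780, 0.9121, 0.4042)
q' = (-0.8884, -0.4087, 0.0328, 0.2065)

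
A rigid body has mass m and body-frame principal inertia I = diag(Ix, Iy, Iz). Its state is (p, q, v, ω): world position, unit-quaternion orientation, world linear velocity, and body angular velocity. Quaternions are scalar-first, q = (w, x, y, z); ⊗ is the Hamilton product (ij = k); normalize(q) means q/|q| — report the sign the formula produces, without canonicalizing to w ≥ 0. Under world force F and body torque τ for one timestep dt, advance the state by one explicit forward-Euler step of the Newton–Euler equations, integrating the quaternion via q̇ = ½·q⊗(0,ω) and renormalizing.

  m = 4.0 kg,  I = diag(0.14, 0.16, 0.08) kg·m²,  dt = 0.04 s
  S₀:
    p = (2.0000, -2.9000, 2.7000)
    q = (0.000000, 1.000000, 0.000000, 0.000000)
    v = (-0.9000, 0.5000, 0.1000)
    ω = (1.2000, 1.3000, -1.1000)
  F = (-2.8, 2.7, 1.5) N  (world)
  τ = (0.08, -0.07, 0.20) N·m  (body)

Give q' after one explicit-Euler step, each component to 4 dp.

2q̇ = q⊗(0,ω) = (-1.2000000, 0.0000000, 1.1000000, 1.3000000)
q' = normalize(q + ½dt·q⊗(0,ω)) = (-0.0240, 0.9991, 0.0220, 0.0260)

q' = (-0.0240, 0.9991, 0.0220, 0.0260)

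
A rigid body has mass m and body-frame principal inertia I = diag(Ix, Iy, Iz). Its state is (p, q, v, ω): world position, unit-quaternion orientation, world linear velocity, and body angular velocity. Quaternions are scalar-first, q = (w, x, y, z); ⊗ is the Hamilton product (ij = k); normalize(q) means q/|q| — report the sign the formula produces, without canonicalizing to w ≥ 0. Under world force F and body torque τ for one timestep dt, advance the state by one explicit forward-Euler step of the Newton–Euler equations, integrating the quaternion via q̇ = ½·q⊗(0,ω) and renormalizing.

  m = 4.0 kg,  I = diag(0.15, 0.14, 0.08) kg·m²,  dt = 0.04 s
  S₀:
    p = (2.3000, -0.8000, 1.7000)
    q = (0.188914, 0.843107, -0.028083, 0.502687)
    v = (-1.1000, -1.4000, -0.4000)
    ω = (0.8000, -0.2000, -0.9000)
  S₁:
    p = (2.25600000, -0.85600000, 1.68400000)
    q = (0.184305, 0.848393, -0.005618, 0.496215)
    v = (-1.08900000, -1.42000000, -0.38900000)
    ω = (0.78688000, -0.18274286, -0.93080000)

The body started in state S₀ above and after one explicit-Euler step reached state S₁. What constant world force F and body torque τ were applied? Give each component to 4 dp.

ω₁ − ω₀ = (-0.01312000, 0.01725714, -0.03080000)
τ = I·(Δω/dt) + ω₀×(Iω₀) = (-0.0600, 0.0100, -0.0600)
Δv = v₁−v₀ = (0.01100000, -0.02000000, 0.01100000)
F = m·Δv/dt = (1.1000, -2.0000, 1.1000)

F = (1.1000, -2.0000, 1.1000)
τ = (-0.0600, 0.0100, -0.0600)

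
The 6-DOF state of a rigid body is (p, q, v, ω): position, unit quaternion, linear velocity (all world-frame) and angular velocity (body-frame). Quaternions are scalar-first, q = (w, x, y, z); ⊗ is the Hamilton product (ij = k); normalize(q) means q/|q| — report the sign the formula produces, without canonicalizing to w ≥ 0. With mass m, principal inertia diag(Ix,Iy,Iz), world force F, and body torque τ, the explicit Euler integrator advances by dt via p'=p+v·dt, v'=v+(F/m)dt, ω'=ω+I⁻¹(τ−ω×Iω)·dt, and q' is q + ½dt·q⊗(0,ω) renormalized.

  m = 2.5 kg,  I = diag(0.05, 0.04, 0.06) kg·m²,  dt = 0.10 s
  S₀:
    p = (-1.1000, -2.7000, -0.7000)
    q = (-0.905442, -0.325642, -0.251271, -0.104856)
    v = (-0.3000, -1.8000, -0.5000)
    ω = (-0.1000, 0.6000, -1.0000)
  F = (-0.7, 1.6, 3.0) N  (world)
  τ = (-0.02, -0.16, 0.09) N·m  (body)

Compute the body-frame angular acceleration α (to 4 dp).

ω×(Iω) gyroscopic = (-0.0120, -0.0010, 0.0006)
angular accel α = (-0.1600, -3.9750, 1.4900)

α = (-0.1600, -3.9750, 1.4900)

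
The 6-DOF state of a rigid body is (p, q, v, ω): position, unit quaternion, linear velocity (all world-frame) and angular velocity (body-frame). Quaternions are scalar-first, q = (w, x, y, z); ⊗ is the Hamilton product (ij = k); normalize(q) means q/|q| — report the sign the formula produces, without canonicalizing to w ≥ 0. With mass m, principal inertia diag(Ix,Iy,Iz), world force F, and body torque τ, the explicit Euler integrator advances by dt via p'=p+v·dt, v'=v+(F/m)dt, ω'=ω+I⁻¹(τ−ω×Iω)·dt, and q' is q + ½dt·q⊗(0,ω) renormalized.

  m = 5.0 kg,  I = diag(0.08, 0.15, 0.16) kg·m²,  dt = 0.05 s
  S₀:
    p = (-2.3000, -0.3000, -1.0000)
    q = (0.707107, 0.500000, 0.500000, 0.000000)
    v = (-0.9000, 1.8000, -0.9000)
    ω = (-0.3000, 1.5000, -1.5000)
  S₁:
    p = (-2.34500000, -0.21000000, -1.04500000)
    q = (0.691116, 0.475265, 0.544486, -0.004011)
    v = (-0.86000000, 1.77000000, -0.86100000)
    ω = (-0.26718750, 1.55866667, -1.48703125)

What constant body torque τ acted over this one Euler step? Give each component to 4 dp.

τ = (0.0300, 0.1400, 0.0100)

Δω = ω₁−ω₀ = (0.03281250, 0.05866667, 0.01296875)
precession coupling = (-0.0225, -0.0360, -0.0315)
τ = I·(Δω/dt) + ω₀×(Iω₀) = (0.0300, 0.1400, 0.0100)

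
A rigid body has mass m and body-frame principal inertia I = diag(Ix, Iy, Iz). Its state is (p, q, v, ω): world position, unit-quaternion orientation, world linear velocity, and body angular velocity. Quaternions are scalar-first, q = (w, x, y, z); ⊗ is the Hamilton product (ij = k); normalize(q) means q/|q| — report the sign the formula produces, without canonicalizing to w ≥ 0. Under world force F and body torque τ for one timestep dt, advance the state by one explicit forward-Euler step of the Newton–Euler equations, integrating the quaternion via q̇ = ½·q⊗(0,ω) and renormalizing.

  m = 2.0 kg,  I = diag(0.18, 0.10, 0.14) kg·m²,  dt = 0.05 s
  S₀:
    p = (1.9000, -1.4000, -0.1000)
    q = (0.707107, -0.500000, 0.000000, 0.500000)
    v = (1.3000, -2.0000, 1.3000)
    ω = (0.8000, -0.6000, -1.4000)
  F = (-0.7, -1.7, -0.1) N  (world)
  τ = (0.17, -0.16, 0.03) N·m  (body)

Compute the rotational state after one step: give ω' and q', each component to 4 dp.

precession coupling ω×(Iω) = (0.0336, -0.0448, 0.0384)
(τ − ω×Iω)/I = (0.7578, -1.1520, -0.0600)
ω + α·dt = (0.8379, -0.6576, -1.4030)
Hamilton product q⊗(0,ω) = (1.1000000, 0.8656856, -0.7242642, -0.6899498)
q' = normalize(q + ½dt·q⊗(0,ω)) = (0.7339, -0.4779, -0.0181, 0.4823)

ω' = (0.8379, -0.6576, -1.4030)
q' = (0.7339, -0.4779, -0.0181, 0.4823)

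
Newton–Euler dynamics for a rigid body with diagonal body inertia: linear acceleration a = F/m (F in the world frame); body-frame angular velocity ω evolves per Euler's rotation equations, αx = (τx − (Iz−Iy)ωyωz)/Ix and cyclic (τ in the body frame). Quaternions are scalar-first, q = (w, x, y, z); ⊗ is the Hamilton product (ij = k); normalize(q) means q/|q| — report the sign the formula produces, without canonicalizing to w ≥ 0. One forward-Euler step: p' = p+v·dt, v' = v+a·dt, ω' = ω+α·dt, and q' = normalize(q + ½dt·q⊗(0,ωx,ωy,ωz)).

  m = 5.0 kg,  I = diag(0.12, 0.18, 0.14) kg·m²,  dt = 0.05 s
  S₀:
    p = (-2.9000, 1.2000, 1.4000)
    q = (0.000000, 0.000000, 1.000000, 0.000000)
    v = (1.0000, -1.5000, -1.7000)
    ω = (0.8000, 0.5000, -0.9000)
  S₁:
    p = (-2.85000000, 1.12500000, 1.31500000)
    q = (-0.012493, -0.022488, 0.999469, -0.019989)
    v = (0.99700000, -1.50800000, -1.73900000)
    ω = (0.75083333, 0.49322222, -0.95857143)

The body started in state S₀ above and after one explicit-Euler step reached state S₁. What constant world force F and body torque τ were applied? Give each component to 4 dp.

F = (-0.3000, -0.8000, -3.9000)
τ = (-0.1000, -0.0100, -0.1400)

rate change Δω = (-0.04916667, -0.00677778, -0.05857143)
applied torque τ = (-0.1000, -0.0100, -0.1400)
v₁ − v₀ = (-0.00300000, -0.00800000, -0.03900000)
F = m·Δv/dt = (-0.3000, -0.8000, -3.9000)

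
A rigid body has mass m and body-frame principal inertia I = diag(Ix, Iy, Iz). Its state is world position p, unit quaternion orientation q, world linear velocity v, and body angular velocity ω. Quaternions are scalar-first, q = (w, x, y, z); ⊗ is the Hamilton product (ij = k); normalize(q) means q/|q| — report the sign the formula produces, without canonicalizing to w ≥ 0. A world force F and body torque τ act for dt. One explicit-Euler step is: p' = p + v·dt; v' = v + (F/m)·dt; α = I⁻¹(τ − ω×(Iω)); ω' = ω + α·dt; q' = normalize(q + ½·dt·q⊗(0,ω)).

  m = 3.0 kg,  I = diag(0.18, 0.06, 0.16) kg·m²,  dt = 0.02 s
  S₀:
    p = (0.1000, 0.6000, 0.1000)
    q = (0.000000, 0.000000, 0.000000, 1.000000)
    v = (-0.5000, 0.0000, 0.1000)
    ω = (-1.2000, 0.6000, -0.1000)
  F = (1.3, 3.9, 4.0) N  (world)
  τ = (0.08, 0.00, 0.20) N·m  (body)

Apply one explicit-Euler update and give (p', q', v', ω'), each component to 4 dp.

p' = p + v·dt = (0.0900, 0.6000, 0.1020)
new velocity v' = (-0.4913, 0.0260, 0.1267)
(τ − ω×Iω)/I = (0.4778, -0.0400, 0.7100)
new body rate ω' = (-1.1904, 0.5992, -0.0858)
Hamilton product q⊗(0,ω) = (0.1000000, -0.6000000, -1.2000000, 0.0000000)
q' = normalize(q + ½dt·q⊗(0,ω)) = (0.0010, -0.0060, -0.0120, 0.9999)

p' = (0.0900, 0.6000, 0.1020)
q' = (0.0010, -0.0060, -0.0120, 0.9999)
v' = (-0.4913, 0.0260, 0.1267)
ω' = (-1.1904, 0.5992, -0.0858)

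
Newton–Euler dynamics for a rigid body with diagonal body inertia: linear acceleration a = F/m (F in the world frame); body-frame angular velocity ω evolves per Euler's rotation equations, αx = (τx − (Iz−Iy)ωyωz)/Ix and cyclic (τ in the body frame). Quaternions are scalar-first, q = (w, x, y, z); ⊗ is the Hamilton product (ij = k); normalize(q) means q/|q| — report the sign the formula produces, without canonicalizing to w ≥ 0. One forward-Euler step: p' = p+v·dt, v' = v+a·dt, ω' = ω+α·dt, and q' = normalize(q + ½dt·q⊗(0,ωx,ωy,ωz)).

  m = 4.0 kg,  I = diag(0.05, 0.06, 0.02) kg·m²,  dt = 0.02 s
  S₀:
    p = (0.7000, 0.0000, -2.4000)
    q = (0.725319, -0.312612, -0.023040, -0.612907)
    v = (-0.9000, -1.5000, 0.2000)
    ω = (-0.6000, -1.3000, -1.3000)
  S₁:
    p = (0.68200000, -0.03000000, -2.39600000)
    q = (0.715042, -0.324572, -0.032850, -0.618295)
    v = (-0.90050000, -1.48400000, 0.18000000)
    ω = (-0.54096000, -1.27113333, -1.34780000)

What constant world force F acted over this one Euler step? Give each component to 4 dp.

velocity change Δv = (-0.00050000, 0.01600000, -0.02000000)
applied force F = (-0.1000, 3.2000, -4.0000)

F = (-0.1000, 3.2000, -4.0000)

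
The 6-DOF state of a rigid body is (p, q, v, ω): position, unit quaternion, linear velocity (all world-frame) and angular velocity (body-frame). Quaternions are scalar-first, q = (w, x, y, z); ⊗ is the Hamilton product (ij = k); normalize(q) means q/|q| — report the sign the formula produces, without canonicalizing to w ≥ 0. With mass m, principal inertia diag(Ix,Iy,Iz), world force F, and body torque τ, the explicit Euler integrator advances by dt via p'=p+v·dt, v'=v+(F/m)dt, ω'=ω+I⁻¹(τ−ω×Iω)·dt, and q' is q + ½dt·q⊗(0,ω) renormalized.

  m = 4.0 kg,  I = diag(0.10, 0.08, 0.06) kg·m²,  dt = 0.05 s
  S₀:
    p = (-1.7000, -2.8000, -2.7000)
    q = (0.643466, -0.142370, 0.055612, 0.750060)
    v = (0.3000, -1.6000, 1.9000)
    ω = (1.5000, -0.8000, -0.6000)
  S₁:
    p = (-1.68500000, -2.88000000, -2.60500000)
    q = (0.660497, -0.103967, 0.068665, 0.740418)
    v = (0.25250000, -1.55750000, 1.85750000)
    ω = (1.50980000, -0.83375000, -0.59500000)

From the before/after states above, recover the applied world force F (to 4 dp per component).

velocity change Δv = (-0.04750000, 0.04250000, -0.04250000)
applied force F = (-3.8000, 3.4000, -3.4000)

F = (-3.8000, 3.4000, -3.4000)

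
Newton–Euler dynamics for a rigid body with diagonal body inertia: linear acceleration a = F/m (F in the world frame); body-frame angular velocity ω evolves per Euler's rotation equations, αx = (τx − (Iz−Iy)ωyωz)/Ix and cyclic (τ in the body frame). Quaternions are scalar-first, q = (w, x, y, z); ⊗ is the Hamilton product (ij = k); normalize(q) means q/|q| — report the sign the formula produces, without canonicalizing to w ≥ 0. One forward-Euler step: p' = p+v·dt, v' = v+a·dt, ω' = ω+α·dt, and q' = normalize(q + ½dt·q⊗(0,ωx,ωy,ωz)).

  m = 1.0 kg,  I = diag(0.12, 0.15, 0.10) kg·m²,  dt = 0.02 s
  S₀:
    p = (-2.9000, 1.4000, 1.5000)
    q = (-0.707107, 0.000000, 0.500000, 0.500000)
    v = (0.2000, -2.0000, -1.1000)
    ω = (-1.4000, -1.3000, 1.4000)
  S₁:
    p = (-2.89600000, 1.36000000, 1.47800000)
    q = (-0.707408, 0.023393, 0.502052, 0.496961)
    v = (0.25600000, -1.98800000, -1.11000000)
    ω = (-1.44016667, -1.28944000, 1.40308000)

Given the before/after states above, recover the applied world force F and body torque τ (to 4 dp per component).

F = (2.8000, 0.6000, -0.5000)
τ = (-0.1500, 0.0400, 0.0700)

rate change Δω = (-0.04016667, 0.01056000, 0.00308000)
gyro term ω₀×Iω₀ = (0.0910, -0.0392, 0.0546)
I·α + gyro = (-0.1500, 0.0400, 0.0700)
velocity change Δv = (0.05600000, 0.01200000, -0.01000000)
applied force F = (2.8000, 0.6000, -0.5000)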